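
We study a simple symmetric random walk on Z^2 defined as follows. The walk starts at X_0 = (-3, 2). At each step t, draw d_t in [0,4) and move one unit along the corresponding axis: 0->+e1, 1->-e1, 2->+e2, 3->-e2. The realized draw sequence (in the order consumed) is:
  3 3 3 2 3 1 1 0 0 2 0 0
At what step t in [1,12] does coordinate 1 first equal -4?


t=0: X=(-3, 2), d=3 → -e2, X_1=(-3, 1)
t=1: X=(-3, 1), d=3 → -e2, X_2=(-3, 0)
t=2: X=(-3, 0), d=3 → -e2, X_3=(-3, -1)
t=3: X=(-3, -1), d=2 → +e2, X_4=(-3, 0)
t=4: X=(-3, 0), d=3 → -e2, X_5=(-3, -1)
t=5: X=(-3, -1), d=1 → -e1, X_6=(-4, -1)
t=6: X=(-4, -1), d=1 → -e1, X_7=(-5, -1)
t=7: X=(-5, -1), d=0 → +e1, X_8=(-4, -1)
t=8: X=(-4, -1), d=0 → +e1, X_9=(-3, -1)
t=9: X=(-3, -1), d=2 → +e2, X_10=(-3, 0)
t=10: X=(-3, 0), d=0 → +e1, X_11=(-2, 0)
t=11: X=(-2, 0), d=0 → +e1, X_12=(-1, 0)

6


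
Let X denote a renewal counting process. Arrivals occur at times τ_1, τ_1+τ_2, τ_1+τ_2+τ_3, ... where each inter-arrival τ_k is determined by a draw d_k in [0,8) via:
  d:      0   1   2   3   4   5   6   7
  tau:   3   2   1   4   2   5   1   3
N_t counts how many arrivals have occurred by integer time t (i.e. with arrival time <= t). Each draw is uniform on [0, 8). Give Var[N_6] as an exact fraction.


12332655/16777216

Inter-arrival values over d=0..7: [3, 2, 1, 4, 2, 5, 1, 3]
Each d has probability 1/8, so the pmf of τ is: f(1) = 1/4, f(2) = 1/4, f(3) = 1/4, f(4) = 1/8, f(5) = 1/8
Let p_n(j) = P(N_n = j), with p_0 = [1]. Condition on τ_1: p_n(0) = P(τ > n), and for j >= 1, p_n(j) = Σ_{k<=n} f(k)·p_{n−k}(j−1)
p_1 = [3/4, 1/4]  (j = 0..1)
p_2 = [1/2, 7/16, 1/16]  (j = 0..2)
p_3 = [1/4, 9/16, 11/64, 1/64]  (j = 0..3)
p_4 = [1/8, 1/2, 5/16, 15/256, 1/256]  (j = 0..4)
p_5 = [0, 7/16, 13/32, 35/256, 19/1024, 1/1024]  (j = 0..5)
p_6 = [0, 1/4, 59/128, 59/256, 27/512, 23/4096, 1/4096]  (j = 0..6)
E[N_6] = Σ j·p_6(j) = 8617/4096;  E[N_6²] = Σ j²·p_6(j) = 21139/4096
Var[N_6] = 21139/4096 − (8617/4096)² = 12332655/16777216


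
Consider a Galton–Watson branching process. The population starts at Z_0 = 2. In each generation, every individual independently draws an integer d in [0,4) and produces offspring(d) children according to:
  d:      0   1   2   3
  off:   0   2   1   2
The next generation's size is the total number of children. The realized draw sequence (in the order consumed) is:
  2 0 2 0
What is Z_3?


gen 0: Z_0=2, draws=[2, 0], offspring=[1, 0], Z_1=1
gen 1: Z_1=1, draws=[2], offspring=[1], Z_2=1
gen 2: Z_2=1, draws=[0], offspring=[0], Z_3=0

0


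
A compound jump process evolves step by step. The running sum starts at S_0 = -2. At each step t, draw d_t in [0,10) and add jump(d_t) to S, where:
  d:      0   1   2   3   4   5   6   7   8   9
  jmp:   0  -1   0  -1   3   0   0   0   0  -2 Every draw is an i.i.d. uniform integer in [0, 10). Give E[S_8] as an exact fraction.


Outcome values over d=0..9: [0, -1, 0, -1, 3, 0, 0, 0, 0, -2]
Σy = -1, Σy² = 15, M = 10
μ = -1/10 = -1/10,  σ² = 15/10 − (-1/10)² = 149/100
E[S_8] = -2 + 8·(-1/10) = -14/5

-14/5


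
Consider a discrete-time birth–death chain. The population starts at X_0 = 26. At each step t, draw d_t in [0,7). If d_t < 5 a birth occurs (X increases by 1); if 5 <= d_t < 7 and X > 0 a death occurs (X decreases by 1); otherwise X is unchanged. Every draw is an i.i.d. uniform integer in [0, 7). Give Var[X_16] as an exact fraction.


640/49

X can drop by at most 1 per step and X_0 = 26 > T = 16, so X_t >= 26 − t >= 10 > 0 for every t <= 16: the floor at 0 (the 'and X > 0' condition) never binds. Hence X_16 = X_0 + Σ_{t<16} Y_t with i.i.d. increments Y_t = y(d_t) ∈ {+1, −1, 0}.
Outcome values over d=0..6: [1, 1, 1, 1, 1, -1, -1]
Σy = 3, Σy² = 7, M = 7
μ = 3/7 = 3/7,  σ² = 7/7 − (3/7)² = 40/49
Independent increments: Var[X_16] = 16·σ² = 16·(40/49) = 640/49


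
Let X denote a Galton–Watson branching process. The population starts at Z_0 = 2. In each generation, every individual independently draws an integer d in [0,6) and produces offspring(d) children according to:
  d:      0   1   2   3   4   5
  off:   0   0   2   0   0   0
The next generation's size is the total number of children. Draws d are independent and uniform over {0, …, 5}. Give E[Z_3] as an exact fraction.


2/27

Outcome values over d=0..5: [0, 0, 2, 0, 0, 0]
Σy = 2, Σy² = 4, M = 6
μ = 2/6 = 1/3,  σ² = 4/6 − (1/3)² = 5/9
E[Z_0] = 2
E[Z_1] = 1/3·E[Z_0] = 2/3
E[Z_2] = 1/3·E[Z_1] = 2/9
E[Z_3] = 1/3·E[Z_2] = 2/27


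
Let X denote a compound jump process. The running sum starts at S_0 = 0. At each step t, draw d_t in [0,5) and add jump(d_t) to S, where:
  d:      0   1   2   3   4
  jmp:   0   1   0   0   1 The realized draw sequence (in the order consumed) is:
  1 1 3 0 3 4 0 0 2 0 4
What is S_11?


t=0: S=0, d=1, jump=1, S_1=1
t=1: S=1, d=1, jump=1, S_2=2
t=2: S=2, d=3, jump=0, S_3=2
t=3: S=2, d=0, jump=0, S_4=2
t=4: S=2, d=3, jump=0, S_5=2
t=5: S=2, d=4, jump=1, S_6=3
t=6: S=3, d=0, jump=0, S_7=3
t=7: S=3, d=0, jump=0, S_8=3
t=8: S=3, d=2, jump=0, S_9=3
t=9: S=3, d=0, jump=0, S_10=3
t=10: S=3, d=4, jump=1, S_11=4

4


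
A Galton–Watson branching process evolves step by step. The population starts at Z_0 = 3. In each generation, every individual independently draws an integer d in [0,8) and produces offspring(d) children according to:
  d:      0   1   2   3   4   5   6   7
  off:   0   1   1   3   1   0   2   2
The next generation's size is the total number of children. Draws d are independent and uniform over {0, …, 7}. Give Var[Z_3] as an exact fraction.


Outcome values over d=0..7: [0, 1, 1, 3, 1, 0, 2, 2]
Σy = 10, Σy² = 20, M = 8
μ = 10/8 = 5/4,  σ² = 20/8 − (5/4)² = 15/16
V_0 = 0, E_0 = 3
V_1 = 15/16·E_0 + (5/4)²·V_0 = 45/16;  E_1 = 15/4
V_2 = 15/16·E_1 + (5/4)²·V_1 = 2025/256;  E_2 = 75/16
V_3 = 15/16·E_2 + (5/4)²·V_2 = 68625/4096;  E_3 = 375/64

68625/4096


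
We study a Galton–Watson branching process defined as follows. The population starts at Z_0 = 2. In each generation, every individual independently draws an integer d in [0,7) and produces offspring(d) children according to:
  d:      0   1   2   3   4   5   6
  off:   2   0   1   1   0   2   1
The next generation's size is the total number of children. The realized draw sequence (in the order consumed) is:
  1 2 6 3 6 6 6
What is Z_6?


gen 0: Z_0=2, draws=[1, 2], offspring=[0, 1], Z_1=1
gen 1: Z_1=1, draws=[6], offspring=[1], Z_2=1
gen 2: Z_2=1, draws=[3], offspring=[1], Z_3=1
gen 3: Z_3=1, draws=[6], offspring=[1], Z_4=1
gen 4: Z_4=1, draws=[6], offspring=[1], Z_5=1
gen 5: Z_5=1, draws=[6], offspring=[1], Z_6=1

1


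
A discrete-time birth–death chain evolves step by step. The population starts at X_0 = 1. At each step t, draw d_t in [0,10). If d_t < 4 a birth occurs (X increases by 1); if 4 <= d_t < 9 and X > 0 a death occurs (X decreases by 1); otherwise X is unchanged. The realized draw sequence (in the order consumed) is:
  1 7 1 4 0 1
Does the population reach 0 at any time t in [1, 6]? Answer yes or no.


t=0: X=1, d=1 → birth, X_1=2
t=1: X=2, d=7 → death, X_2=1
t=2: X=1, d=1 → birth, X_3=2
t=3: X=2, d=4 → death, X_4=1
t=4: X=1, d=0 → birth, X_5=2
t=5: X=2, d=1 → birth, X_6=3

no


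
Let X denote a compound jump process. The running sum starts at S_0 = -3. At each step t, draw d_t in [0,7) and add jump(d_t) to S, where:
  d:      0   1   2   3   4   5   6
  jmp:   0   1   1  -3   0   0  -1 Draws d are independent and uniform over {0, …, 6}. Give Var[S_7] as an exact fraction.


Outcome values over d=0..6: [0, 1, 1, -3, 0, 0, -1]
Σy = -2, Σy² = 12, M = 7
μ = -2/7 = -2/7,  σ² = 12/7 − (-2/7)² = 80/49
Independent increments: Var[S_7] = 7·σ² = 7·(80/49) = 80/7

80/7


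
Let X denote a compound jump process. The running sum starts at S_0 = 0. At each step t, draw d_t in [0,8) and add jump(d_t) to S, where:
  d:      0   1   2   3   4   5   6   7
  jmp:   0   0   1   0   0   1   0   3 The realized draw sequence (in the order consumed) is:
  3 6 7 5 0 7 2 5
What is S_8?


9

t=0: S=0, d=3, jump=0, S_1=0
t=1: S=0, d=6, jump=0, S_2=0
t=2: S=0, d=7, jump=3, S_3=3
t=3: S=3, d=5, jump=1, S_4=4
t=4: S=4, d=0, jump=0, S_5=4
t=5: S=4, d=7, jump=3, S_6=7
t=6: S=7, d=2, jump=1, S_7=8
t=7: S=8, d=5, jump=1, S_8=9


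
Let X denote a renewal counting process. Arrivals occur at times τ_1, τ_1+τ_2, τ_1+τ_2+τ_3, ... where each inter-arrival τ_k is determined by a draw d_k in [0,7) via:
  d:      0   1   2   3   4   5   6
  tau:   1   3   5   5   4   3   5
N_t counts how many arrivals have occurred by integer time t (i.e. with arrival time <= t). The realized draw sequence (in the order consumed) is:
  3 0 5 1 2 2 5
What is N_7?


draw d_1=3: τ_1=5, arrival time A_1=5
draw d_2=0: τ_2=1, arrival time A_2=6
draw d_3=5: τ_3=3, arrival time A_3=9
draw d_4=1: τ_4=3, arrival time A_4=12
draw d_5=2: τ_5=5, arrival time A_5=17
draw d_6=2: τ_6=5, arrival time A_6=22
draw d_7=5: τ_7=3, arrival time A_7=25
N_t over t=0..7: 0:0 1:0 2:0 3:0 4:0 5:1 6:2 7:2

2


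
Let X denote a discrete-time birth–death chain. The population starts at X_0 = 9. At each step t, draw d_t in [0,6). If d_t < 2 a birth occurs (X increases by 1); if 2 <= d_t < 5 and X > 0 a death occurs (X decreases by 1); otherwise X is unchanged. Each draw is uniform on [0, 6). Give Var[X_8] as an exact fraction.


58/9

X can drop by at most 1 per step and X_0 = 9 > T = 8, so X_t >= 9 − t >= 1 > 0 for every t <= 8: the floor at 0 (the 'and X > 0' condition) never binds. Hence X_8 = X_0 + Σ_{t<8} Y_t with i.i.d. increments Y_t = y(d_t) ∈ {+1, −1, 0}.
Outcome values over d=0..5: [1, 1, -1, -1, -1, 0]
Σy = -1, Σy² = 5, M = 6
μ = -1/6 = -1/6,  σ² = 5/6 − (-1/6)² = 29/36
Independent increments: Var[X_8] = 8·σ² = 8·(29/36) = 58/9


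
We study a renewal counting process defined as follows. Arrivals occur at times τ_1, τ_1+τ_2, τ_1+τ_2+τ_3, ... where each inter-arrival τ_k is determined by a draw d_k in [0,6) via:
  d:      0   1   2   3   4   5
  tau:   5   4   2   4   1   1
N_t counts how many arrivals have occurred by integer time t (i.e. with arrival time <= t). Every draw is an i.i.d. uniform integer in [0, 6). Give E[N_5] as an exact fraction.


397/243

Inter-arrival values over d=0..5: [5, 4, 2, 4, 1, 1]
Each d has probability 1/6, so the pmf of τ is: f(1) = 1/3, f(2) = 1/6, f(4) = 1/3, f(5) = 1/6
Renewal equation for m(n) = E[N_n]: condition on τ_1 = k (if k <= n, one arrival plus a fresh copy on the remaining n−k steps): m(n) = F(n) + Σ_{k<=n} f(k)·m(n−k), where F(n) = P(τ <= n) and m(0) = 0
m(1) = F(1) = 1/3
m(2) = F(2) + f(1)·m(1) = 1/2 + 1/3·1/3 = 11/18
m(3) = F(3) + f(1)·m(2) + f(2)·m(1) = 1/2 + 1/3·11/18 + 1/6·1/3 = 41/54
m(4) = F(4) + f(1)·m(3) + f(2)·m(2) = 5/6 + 1/3·41/54 + 1/6·11/18 = 385/324
m(5) = F(5) + f(1)·m(4) + f(2)·m(3) + f(4)·m(1) = 1 + 1/3·385/324 + 1/6·41/54 + 1/3·1/3 = 397/243
E[N_5] = m(5) = 397/243


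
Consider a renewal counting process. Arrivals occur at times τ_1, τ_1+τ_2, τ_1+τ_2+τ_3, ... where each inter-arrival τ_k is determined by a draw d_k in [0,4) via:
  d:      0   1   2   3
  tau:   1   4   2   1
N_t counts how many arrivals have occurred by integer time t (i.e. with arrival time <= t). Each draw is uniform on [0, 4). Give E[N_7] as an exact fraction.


439/128

Inter-arrival values over d=0..3: [1, 4, 2, 1]
Each d has probability 1/4, so the pmf of τ is: f(1) = 1/2, f(2) = 1/4, f(4) = 1/4
Renewal equation for m(n) = E[N_n]: condition on τ_1 = k (if k <= n, one arrival plus a fresh copy on the remaining n−k steps): m(n) = F(n) + Σ_{k<=n} f(k)·m(n−k), where F(n) = P(τ <= n) and m(0) = 0
m(1) = F(1) = 1/2
m(2) = F(2) + f(1)·m(1) = 3/4 + 1/2·1/2 = 1
m(3) = F(3) + f(1)·m(2) + f(2)·m(1) = 3/4 + 1/2·1 + 1/4·1/2 = 11/8
m(4) = F(4) + f(1)·m(3) + f(2)·m(2) = 1 + 1/2·11/8 + 1/4·1 = 31/16
m(5) = F(5) + f(1)·m(4) + f(2)·m(3) + f(4)·m(1) = 1 + 1/2·31/16 + 1/4·11/8 + 1/4·1/2 = 39/16
m(6) = F(6) + f(1)·m(5) + f(2)·m(4) + f(4)·m(2) = 1 + 1/2·39/16 + 1/4·31/16 + 1/4·1 = 189/64
m(7) = F(7) + f(1)·m(6) + f(2)·m(5) + f(4)·m(3) = 1 + 1/2·189/64 + 1/4·39/16 + 1/4·11/8 = 439/128
E[N_7] = m(7) = 439/128


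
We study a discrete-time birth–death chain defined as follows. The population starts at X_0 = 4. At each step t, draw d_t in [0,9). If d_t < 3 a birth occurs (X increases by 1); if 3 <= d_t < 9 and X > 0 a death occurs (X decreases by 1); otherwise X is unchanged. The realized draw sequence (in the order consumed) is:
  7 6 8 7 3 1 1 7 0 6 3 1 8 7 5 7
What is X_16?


t=0: X=4, d=7 → death, X_1=3
t=1: X=3, d=6 → death, X_2=2
t=2: X=2, d=8 → death, X_3=1
t=3: X=1, d=7 → death, X_4=0
t=4: X=0, d=3 → hold, X_5=0
t=5: X=0, d=1 → birth, X_6=1
t=6: X=1, d=1 → birth, X_7=2
t=7: X=2, d=7 → death, X_8=1
t=8: X=1, d=0 → birth, X_9=2
t=9: X=2, d=6 → death, X_10=1
t=10: X=1, d=3 → death, X_11=0
t=11: X=0, d=1 → birth, X_12=1
t=12: X=1, d=8 → death, X_13=0
t=13: X=0, d=7 → hold, X_14=0
t=14: X=0, d=5 → hold, X_15=0
t=15: X=0, d=7 → hold, X_16=0

0


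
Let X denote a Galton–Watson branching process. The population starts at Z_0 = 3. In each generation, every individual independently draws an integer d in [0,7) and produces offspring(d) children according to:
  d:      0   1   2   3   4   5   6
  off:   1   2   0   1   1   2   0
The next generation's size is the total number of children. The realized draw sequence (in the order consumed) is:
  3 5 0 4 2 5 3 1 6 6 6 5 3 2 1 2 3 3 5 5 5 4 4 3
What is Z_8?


5

gen 0: Z_0=3, draws=[3, 5, 0], offspring=[1, 2, 1], Z_1=4
gen 1: Z_1=4, draws=[4, 2, 5, 3], offspring=[1, 0, 2, 1], Z_2=4
gen 2: Z_2=4, draws=[1, 6, 6, 6], offspring=[2, 0, 0, 0], Z_3=2
gen 3: Z_3=2, draws=[5, 3], offspring=[2, 1], Z_4=3
gen 4: Z_4=3, draws=[2, 1, 2], offspring=[0, 2, 0], Z_5=2
gen 5: Z_5=2, draws=[3, 3], offspring=[1, 1], Z_6=2
gen 6: Z_6=2, draws=[5, 5], offspring=[2, 2], Z_7=4
gen 7: Z_7=4, draws=[5, 4, 4, 3], offspring=[2, 1, 1, 1], Z_8=5


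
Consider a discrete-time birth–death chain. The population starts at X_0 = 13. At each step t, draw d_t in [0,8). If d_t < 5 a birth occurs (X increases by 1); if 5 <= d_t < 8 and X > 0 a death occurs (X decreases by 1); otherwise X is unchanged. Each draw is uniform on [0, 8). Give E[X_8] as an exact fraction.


15

X can drop by at most 1 per step and X_0 = 13 > T = 8, so X_t >= 13 − t >= 5 > 0 for every t <= 8: the floor at 0 (the 'and X > 0' condition) never binds. Hence X_8 = X_0 + Σ_{t<8} Y_t with i.i.d. increments Y_t = y(d_t) ∈ {+1, −1, 0}.
Outcome values over d=0..7: [1, 1, 1, 1, 1, -1, -1, -1]
Σy = 2, Σy² = 8, M = 8
μ = 2/8 = 1/4,  σ² = 8/8 − (1/4)² = 15/16
E[X_8] = 13 + 8·(1/4) = 15


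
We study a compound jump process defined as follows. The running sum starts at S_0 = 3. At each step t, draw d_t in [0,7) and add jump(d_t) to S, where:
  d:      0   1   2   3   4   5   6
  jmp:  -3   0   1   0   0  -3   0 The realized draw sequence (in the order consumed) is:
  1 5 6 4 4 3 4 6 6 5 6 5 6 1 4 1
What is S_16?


t=0: S=3, d=1, jump=0, S_1=3
t=1: S=3, d=5, jump=-3, S_2=0
t=2: S=0, d=6, jump=0, S_3=0
t=3: S=0, d=4, jump=0, S_4=0
t=4: S=0, d=4, jump=0, S_5=0
t=5: S=0, d=3, jump=0, S_6=0
t=6: S=0, d=4, jump=0, S_7=0
t=7: S=0, d=6, jump=0, S_8=0
t=8: S=0, d=6, jump=0, S_9=0
t=9: S=0, d=5, jump=-3, S_10=-3
t=10: S=-3, d=6, jump=0, S_11=-3
t=11: S=-3, d=5, jump=-3, S_12=-6
t=12: S=-6, d=6, jump=0, S_13=-6
t=13: S=-6, d=1, jump=0, S_14=-6
t=14: S=-6, d=4, jump=0, S_15=-6
t=15: S=-6, d=1, jump=0, S_16=-6

-6


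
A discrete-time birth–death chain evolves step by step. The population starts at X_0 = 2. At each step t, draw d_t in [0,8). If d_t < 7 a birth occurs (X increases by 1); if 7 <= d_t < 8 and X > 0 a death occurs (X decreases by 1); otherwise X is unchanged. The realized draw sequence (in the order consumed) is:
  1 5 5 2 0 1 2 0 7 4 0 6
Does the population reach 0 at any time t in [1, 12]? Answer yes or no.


no

t=0: X=2, d=1 → birth, X_1=3
t=1: X=3, d=5 → birth, X_2=4
t=2: X=4, d=5 → birth, X_3=5
t=3: X=5, d=2 → birth, X_4=6
t=4: X=6, d=0 → birth, X_5=7
t=5: X=7, d=1 → birth, X_6=8
t=6: X=8, d=2 → birth, X_7=9
t=7: X=9, d=0 → birth, X_8=10
t=8: X=10, d=7 → death, X_9=9
t=9: X=9, d=4 → birth, X_10=10
t=10: X=10, d=0 → birth, X_11=11
t=11: X=11, d=6 → birth, X_12=12


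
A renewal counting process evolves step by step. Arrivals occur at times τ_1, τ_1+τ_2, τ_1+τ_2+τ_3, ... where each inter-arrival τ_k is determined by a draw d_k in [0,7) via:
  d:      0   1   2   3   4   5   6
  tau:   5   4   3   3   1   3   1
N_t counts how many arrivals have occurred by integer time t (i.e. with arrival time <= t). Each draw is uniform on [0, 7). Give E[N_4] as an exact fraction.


2914/2401

Inter-arrival values over d=0..6: [5, 4, 3, 3, 1, 3, 1]
Each d has probability 1/7, so the pmf of τ is: f(1) = 2/7, f(3) = 3/7, f(4) = 1/7, f(5) = 1/7
Renewal equation for m(n) = E[N_n]: condition on τ_1 = k (if k <= n, one arrival plus a fresh copy on the remaining n−k steps): m(n) = F(n) + Σ_{k<=n} f(k)·m(n−k), where F(n) = P(τ <= n) and m(0) = 0
m(1) = F(1) = 2/7
m(2) = F(2) + f(1)·m(1) = 2/7 + 2/7·2/7 = 18/49
m(3) = F(3) + f(1)·m(2) = 5/7 + 2/7·18/49 = 281/343
m(4) = F(4) + f(1)·m(3) + f(3)·m(1) = 6/7 + 2/7·281/343 + 3/7·2/7 = 2914/2401
E[N_4] = m(4) = 2914/2401


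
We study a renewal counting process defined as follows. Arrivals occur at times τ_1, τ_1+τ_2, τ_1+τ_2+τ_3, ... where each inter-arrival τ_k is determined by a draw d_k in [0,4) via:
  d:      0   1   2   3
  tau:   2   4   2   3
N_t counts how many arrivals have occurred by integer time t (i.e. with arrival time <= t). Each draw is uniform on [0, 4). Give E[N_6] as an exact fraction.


Inter-arrival values over d=0..3: [2, 4, 2, 3]
Each d has probability 1/4, so the pmf of τ is: f(2) = 1/2, f(3) = 1/4, f(4) = 1/4
Renewal equation for m(n) = E[N_n]: condition on τ_1 = k (if k <= n, one arrival plus a fresh copy on the remaining n−k steps): m(n) = F(n) + Σ_{k<=n} f(k)·m(n−k), where F(n) = P(τ <= n) and m(0) = 0
m(1) = F(1) = 0
m(2) = F(2) = 1/2
m(3) = F(3) = 3/4
m(4) = F(4) + f(2)·m(2) = 1 + 1/2·1/2 = 5/4
m(5) = F(5) + f(2)·m(3) + f(3)·m(2) = 1 + 1/2·3/4 + 1/4·1/2 = 3/2
m(6) = F(6) + f(2)·m(4) + f(3)·m(3) + f(4)·m(2) = 1 + 1/2·5/4 + 1/4·3/4 + 1/4·1/2 = 31/16
E[N_6] = m(6) = 31/16

31/16


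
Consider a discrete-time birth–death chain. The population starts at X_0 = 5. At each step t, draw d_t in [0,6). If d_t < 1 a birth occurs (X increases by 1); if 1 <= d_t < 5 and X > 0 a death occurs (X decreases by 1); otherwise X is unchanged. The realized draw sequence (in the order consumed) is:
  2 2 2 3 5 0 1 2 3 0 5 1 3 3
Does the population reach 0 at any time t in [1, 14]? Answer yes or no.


yes

t=0: X=5, d=2 → death, X_1=4
t=1: X=4, d=2 → death, X_2=3
t=2: X=3, d=2 → death, X_3=2
t=3: X=2, d=3 → death, X_4=1
t=4: X=1, d=5 → hold, X_5=1
t=5: X=1, d=0 → birth, X_6=2
t=6: X=2, d=1 → death, X_7=1
t=7: X=1, d=2 → death, X_8=0
t=8: X=0, d=3 → hold, X_9=0
t=9: X=0, d=0 → birth, X_10=1
t=10: X=1, d=5 → hold, X_11=1
t=11: X=1, d=1 → death, X_12=0
t=12: X=0, d=3 → hold, X_13=0
t=13: X=0, d=3 → hold, X_14=0


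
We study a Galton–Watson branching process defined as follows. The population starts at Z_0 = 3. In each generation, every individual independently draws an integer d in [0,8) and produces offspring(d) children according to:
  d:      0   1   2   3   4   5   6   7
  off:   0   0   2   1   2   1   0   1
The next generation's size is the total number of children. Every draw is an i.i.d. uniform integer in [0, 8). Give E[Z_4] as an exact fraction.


Outcome values over d=0..7: [0, 0, 2, 1, 2, 1, 0, 1]
Σy = 7, Σy² = 11, M = 8
μ = 7/8 = 7/8,  σ² = 11/8 − (7/8)² = 39/64
E[Z_0] = 3
E[Z_1] = 7/8·E[Z_0] = 21/8
E[Z_2] = 7/8·E[Z_1] = 147/64
E[Z_3] = 7/8·E[Z_2] = 1029/512
E[Z_4] = 7/8·E[Z_3] = 7203/4096

7203/4096


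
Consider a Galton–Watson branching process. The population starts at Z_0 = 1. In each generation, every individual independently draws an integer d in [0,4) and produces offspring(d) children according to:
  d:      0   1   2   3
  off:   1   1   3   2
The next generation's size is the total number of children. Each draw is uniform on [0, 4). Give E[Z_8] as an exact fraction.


5764801/65536

Outcome values over d=0..3: [1, 1, 3, 2]
Σy = 7, Σy² = 15, M = 4
μ = 7/4 = 7/4,  σ² = 15/4 − (7/4)² = 11/16
E[Z_0] = 1
E[Z_1] = 7/4·E[Z_0] = 7/4
E[Z_2] = 7/4·E[Z_1] = 49/16
E[Z_3] = 7/4·E[Z_2] = 343/64
E[Z_4] = 7/4·E[Z_3] = 2401/256
E[Z_5] = 7/4·E[Z_4] = 16807/1024
E[Z_6] = 7/4·E[Z_5] = 117649/4096
E[Z_7] = 7/4·E[Z_6] = 823543/16384
E[Z_8] = 7/4·E[Z_7] = 5764801/65536


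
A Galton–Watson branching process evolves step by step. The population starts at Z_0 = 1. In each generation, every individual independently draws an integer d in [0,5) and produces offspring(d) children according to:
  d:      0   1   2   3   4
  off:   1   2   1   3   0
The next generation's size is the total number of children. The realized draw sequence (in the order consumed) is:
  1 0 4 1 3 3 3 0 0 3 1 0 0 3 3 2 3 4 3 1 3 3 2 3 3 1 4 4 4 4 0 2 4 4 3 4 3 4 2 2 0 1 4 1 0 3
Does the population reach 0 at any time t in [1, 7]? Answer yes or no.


no

gen 0: Z_0=1, draws=[1], offspring=[2], Z_1=2
gen 1: Z_1=2, draws=[0, 4], offspring=[1, 0], Z_2=1
gen 2: Z_2=1, draws=[1], offspring=[2], Z_3=2
gen 3: Z_3=2, draws=[3, 3], offspring=[3, 3], Z_4=6
gen 4: Z_4=6, draws=[3, 0, 0, 3, 1, 0], offspring=[3, 1, 1, 3, 2, 1], Z_5=11
gen 5: Z_5=11, draws=[0, 3, 3, 2, 3, 4, 3, 1, 3, 3, 2], offspring=[1, 3, 3, 1, 3, 0, 3, 2, 3, 3, 1], Z_6=23
gen 6: Z_6=23, draws=[3, 3, 1, 4, 4, 4, 4, 0, 2, 4, 4, 3, 4, 3, 4, 2, 2, 0, 1, 4, 1, 0, 3], offspring=[3, 3, 2, 0, 0, 0, 0, 1, 1, 0, 0, 3, 0, 3, 0, 1, 1, 1, 2, 0, 2, 1, 3], Z_7=27


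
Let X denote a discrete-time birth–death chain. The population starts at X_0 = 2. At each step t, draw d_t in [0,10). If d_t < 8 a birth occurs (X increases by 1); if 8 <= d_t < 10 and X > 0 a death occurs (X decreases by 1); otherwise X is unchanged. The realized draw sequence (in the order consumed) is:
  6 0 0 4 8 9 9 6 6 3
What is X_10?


t=0: X=2, d=6 → birth, X_1=3
t=1: X=3, d=0 → birth, X_2=4
t=2: X=4, d=0 → birth, X_3=5
t=3: X=5, d=4 → birth, X_4=6
t=4: X=6, d=8 → death, X_5=5
t=5: X=5, d=9 → death, X_6=4
t=6: X=4, d=9 → death, X_7=3
t=7: X=3, d=6 → birth, X_8=4
t=8: X=4, d=6 → birth, X_9=5
t=9: X=5, d=3 → birth, X_10=6

6


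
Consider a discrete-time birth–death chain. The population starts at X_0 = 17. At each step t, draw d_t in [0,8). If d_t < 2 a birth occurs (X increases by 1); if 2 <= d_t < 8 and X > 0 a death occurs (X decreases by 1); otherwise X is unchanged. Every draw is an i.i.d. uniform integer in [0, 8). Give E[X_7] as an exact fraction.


27/2

X can drop by at most 1 per step and X_0 = 17 > T = 7, so X_t >= 17 − t >= 10 > 0 for every t <= 7: the floor at 0 (the 'and X > 0' condition) never binds. Hence X_7 = X_0 + Σ_{t<7} Y_t with i.i.d. increments Y_t = y(d_t) ∈ {+1, −1, 0}.
Outcome values over d=0..7: [1, 1, -1, -1, -1, -1, -1, -1]
Σy = -4, Σy² = 8, M = 8
μ = -4/8 = -1/2,  σ² = 8/8 − (-1/2)² = 3/4
E[X_7] = 17 + 7·(-1/2) = 27/2


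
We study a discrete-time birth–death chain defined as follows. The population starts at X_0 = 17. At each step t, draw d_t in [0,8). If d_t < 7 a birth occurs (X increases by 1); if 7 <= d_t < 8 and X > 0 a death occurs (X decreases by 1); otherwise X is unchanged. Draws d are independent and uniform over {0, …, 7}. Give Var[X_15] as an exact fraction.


X can drop by at most 1 per step and X_0 = 17 > T = 15, so X_t >= 17 − t >= 2 > 0 for every t <= 15: the floor at 0 (the 'and X > 0' condition) never binds. Hence X_15 = X_0 + Σ_{t<15} Y_t with i.i.d. increments Y_t = y(d_t) ∈ {+1, −1, 0}.
Outcome values over d=0..7: [1, 1, 1, 1, 1, 1, 1, -1]
Σy = 6, Σy² = 8, M = 8
μ = 6/8 = 3/4,  σ² = 8/8 − (3/4)² = 7/16
Independent increments: Var[X_15] = 15·σ² = 15·(7/16) = 105/16

105/16


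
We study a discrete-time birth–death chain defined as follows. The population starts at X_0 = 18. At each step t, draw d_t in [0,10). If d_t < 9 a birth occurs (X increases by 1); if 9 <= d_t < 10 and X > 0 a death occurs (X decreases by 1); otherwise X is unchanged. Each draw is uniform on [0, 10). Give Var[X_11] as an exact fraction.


99/25

X can drop by at most 1 per step and X_0 = 18 > T = 11, so X_t >= 18 − t >= 7 > 0 for every t <= 11: the floor at 0 (the 'and X > 0' condition) never binds. Hence X_11 = X_0 + Σ_{t<11} Y_t with i.i.d. increments Y_t = y(d_t) ∈ {+1, −1, 0}.
Outcome values over d=0..9: [1, 1, 1, 1, 1, 1, 1, 1, 1, -1]
Σy = 8, Σy² = 10, M = 10
μ = 8/10 = 4/5,  σ² = 10/10 − (4/5)² = 9/25
Independent increments: Var[X_11] = 11·σ² = 11·(9/25) = 99/25


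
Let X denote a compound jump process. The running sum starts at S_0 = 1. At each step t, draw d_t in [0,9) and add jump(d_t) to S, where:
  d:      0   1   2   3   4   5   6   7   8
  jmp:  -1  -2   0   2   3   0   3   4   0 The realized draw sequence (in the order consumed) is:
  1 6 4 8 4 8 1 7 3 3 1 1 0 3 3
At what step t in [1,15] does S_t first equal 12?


9

t=0: S=1, d=1, jump=-2, S_1=-1
t=1: S=-1, d=6, jump=3, S_2=2
t=2: S=2, d=4, jump=3, S_3=5
t=3: S=5, d=8, jump=0, S_4=5
t=4: S=5, d=4, jump=3, S_5=8
t=5: S=8, d=8, jump=0, S_6=8
t=6: S=8, d=1, jump=-2, S_7=6
t=7: S=6, d=7, jump=4, S_8=10
t=8: S=10, d=3, jump=2, S_9=12
t=9: S=12, d=3, jump=2, S_10=14
t=10: S=14, d=1, jump=-2, S_11=12
t=11: S=12, d=1, jump=-2, S_12=10
t=12: S=10, d=0, jump=-1, S_13=9
t=13: S=9, d=3, jump=2, S_14=11
t=14: S=11, d=3, jump=2, S_15=13


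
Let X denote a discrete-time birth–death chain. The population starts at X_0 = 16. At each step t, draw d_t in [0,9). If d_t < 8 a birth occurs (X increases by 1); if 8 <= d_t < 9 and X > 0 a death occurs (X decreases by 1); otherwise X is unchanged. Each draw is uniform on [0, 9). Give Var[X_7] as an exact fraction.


X can drop by at most 1 per step and X_0 = 16 > T = 7, so X_t >= 16 − t >= 9 > 0 for every t <= 7: the floor at 0 (the 'and X > 0' condition) never binds. Hence X_7 = X_0 + Σ_{t<7} Y_t with i.i.d. increments Y_t = y(d_t) ∈ {+1, −1, 0}.
Outcome values over d=0..8: [1, 1, 1, 1, 1, 1, 1, 1, -1]
Σy = 7, Σy² = 9, M = 9
μ = 7/9 = 7/9,  σ² = 9/9 − (7/9)² = 32/81
Independent increments: Var[X_7] = 7·σ² = 7·(32/81) = 224/81

224/81


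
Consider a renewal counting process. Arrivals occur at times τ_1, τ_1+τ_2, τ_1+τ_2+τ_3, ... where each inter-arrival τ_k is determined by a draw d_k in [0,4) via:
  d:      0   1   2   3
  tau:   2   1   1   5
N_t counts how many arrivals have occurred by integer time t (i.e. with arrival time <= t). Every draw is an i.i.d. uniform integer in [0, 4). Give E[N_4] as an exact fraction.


27/16

Inter-arrival values over d=0..3: [2, 1, 1, 5]
Each d has probability 1/4, so the pmf of τ is: f(1) = 1/2, f(2) = 1/4, f(5) = 1/4
Renewal equation for m(n) = E[N_n]: condition on τ_1 = k (if k <= n, one arrival plus a fresh copy on the remaining n−k steps): m(n) = F(n) + Σ_{k<=n} f(k)·m(n−k), where F(n) = P(τ <= n) and m(0) = 0
m(1) = F(1) = 1/2
m(2) = F(2) + f(1)·m(1) = 3/4 + 1/2·1/2 = 1
m(3) = F(3) + f(1)·m(2) + f(2)·m(1) = 3/4 + 1/2·1 + 1/4·1/2 = 11/8
m(4) = F(4) + f(1)·m(3) + f(2)·m(2) = 3/4 + 1/2·11/8 + 1/4·1 = 27/16
E[N_4] = m(4) = 27/16


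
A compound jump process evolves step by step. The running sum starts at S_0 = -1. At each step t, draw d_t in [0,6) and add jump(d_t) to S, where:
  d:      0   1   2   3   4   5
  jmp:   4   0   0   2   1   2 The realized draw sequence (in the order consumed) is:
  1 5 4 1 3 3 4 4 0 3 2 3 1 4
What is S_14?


17

t=0: S=-1, d=1, jump=0, S_1=-1
t=1: S=-1, d=5, jump=2, S_2=1
t=2: S=1, d=4, jump=1, S_3=2
t=3: S=2, d=1, jump=0, S_4=2
t=4: S=2, d=3, jump=2, S_5=4
t=5: S=4, d=3, jump=2, S_6=6
t=6: S=6, d=4, jump=1, S_7=7
t=7: S=7, d=4, jump=1, S_8=8
t=8: S=8, d=0, jump=4, S_9=12
t=9: S=12, d=3, jump=2, S_10=14
t=10: S=14, d=2, jump=0, S_11=14
t=11: S=14, d=3, jump=2, S_12=16
t=12: S=16, d=1, jump=0, S_13=16
t=13: S=16, d=4, jump=1, S_14=17


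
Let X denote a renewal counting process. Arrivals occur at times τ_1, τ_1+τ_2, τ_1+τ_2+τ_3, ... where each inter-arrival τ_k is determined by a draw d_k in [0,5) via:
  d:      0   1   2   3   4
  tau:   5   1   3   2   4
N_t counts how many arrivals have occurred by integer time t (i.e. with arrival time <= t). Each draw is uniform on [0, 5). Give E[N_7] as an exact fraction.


Inter-arrival values over d=0..4: [5, 1, 3, 2, 4]
Each d has probability 1/5, so the pmf of τ is: f(1) = 1/5, f(2) = 1/5, f(3) = 1/5, f(4) = 1/5, f(5) = 1/5
Renewal equation for m(n) = E[N_n]: condition on τ_1 = k (if k <= n, one arrival plus a fresh copy on the remaining n−k steps): m(n) = F(n) + Σ_{k<=n} f(k)·m(n−k), where F(n) = P(τ <= n) and m(0) = 0
m(1) = F(1) = 1/5
m(2) = F(2) + f(1)·m(1) = 2/5 + 1/5·1/5 = 11/25
m(3) = F(3) + f(1)·m(2) + f(2)·m(1) = 3/5 + 1/5·11/25 + 1/5·1/5 = 91/125
m(4) = F(4) + f(1)·m(3) + f(2)·m(2) + f(3)·m(1) = 4/5 + 1/5·91/125 + 1/5·11/25 + 1/5·1/5 = 671/625
m(5) = F(5) + f(1)·m(4) + f(2)·m(3) + f(3)·m(2) + f(4)·m(1) = 1 + 1/5·671/625 + 1/5·91/125 + 1/5·11/25 + 1/5·1/5 = 4651/3125
m(6) = F(6) + f(1)·m(5) + f(2)·m(4) + f(3)·m(3) + f(4)·m(2) + f(5)·m(1) = 1 + 1/5·4651/3125 + 1/5·671/625 + 1/5·91/125 + 1/5·11/25 + 1/5·1/5 = 27906/15625
m(7) = F(7) + f(1)·m(6) + f(2)·m(5) + f(3)·m(4) + f(4)·m(3) + f(5)·m(2) = 1 + 1/5·27906/15625 + 1/5·4651/3125 + 1/5·671/625 + 1/5·91/125 + 1/5·11/25 = 164311/78125
E[N_7] = m(7) = 164311/78125

164311/78125


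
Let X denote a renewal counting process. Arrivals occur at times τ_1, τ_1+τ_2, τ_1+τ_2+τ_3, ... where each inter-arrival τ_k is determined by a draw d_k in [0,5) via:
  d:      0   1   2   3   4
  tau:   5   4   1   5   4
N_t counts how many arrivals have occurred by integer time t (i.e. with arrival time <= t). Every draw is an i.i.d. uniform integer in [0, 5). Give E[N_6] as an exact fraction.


Inter-arrival values over d=0..4: [5, 4, 1, 5, 4]
Each d has probability 1/5, so the pmf of τ is: f(1) = 1/5, f(4) = 2/5, f(5) = 2/5
Renewal equation for m(n) = E[N_n]: condition on τ_1 = k (if k <= n, one arrival plus a fresh copy on the remaining n−k steps): m(n) = F(n) + Σ_{k<=n} f(k)·m(n−k), where F(n) = P(τ <= n) and m(0) = 0
m(1) = F(1) = 1/5
m(2) = F(2) + f(1)·m(1) = 1/5 + 1/5·1/5 = 6/25
m(3) = F(3) + f(1)·m(2) = 1/5 + 1/5·6/25 = 31/125
m(4) = F(4) + f(1)·m(3) = 3/5 + 1/5·31/125 = 406/625
m(5) = F(5) + f(1)·m(4) + f(4)·m(1) = 1 + 1/5·406/625 + 2/5·1/5 = 3781/3125
m(6) = F(6) + f(1)·m(5) + f(4)·m(2) + f(5)·m(1) = 1 + 1/5·3781/3125 + 2/5·6/25 + 2/5·1/5 = 22156/15625
E[N_6] = m(6) = 22156/15625

22156/15625


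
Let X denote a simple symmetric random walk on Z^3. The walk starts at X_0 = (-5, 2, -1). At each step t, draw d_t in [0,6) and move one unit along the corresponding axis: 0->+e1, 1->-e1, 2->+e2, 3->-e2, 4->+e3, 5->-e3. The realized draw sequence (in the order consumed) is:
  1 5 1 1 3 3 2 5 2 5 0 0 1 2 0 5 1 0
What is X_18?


t=0: X=(-5, 2, -1), d=1 → -e1, X_1=(-6, 2, -1)
t=1: X=(-6, 2, -1), d=5 → -e3, X_2=(-6, 2, -2)
t=2: X=(-6, 2, -2), d=1 → -e1, X_3=(-7, 2, -2)
t=3: X=(-7, 2, -2), d=1 → -e1, X_4=(-8, 2, -2)
t=4: X=(-8, 2, -2), d=3 → -e2, X_5=(-8, 1, -2)
t=5: X=(-8, 1, -2), d=3 → -e2, X_6=(-8, 0, -2)
t=6: X=(-8, 0, -2), d=2 → +e2, X_7=(-8, 1, -2)
t=7: X=(-8, 1, -2), d=5 → -e3, X_8=(-8, 1, -3)
t=8: X=(-8, 1, -3), d=2 → +e2, X_9=(-8, 2, -3)
t=9: X=(-8, 2, -3), d=5 → -e3, X_10=(-8, 2, -4)
t=10: X=(-8, 2, -4), d=0 → +e1, X_11=(-7, 2, -4)
t=11: X=(-7, 2, -4), d=0 → +e1, X_12=(-6, 2, -4)
t=12: X=(-6, 2, -4), d=1 → -e1, X_13=(-7, 2, -4)
t=13: X=(-7, 2, -4), d=2 → +e2, X_14=(-7, 3, -4)
t=14: X=(-7, 3, -4), d=0 → +e1, X_15=(-6, 3, -4)
t=15: X=(-6, 3, -4), d=5 → -e3, X_16=(-6, 3, -5)
t=16: X=(-6, 3, -5), d=1 → -e1, X_17=(-7, 3, -5)
t=17: X=(-7, 3, -5), d=0 → +e1, X_18=(-6, 3, -5)

(-6, 3, -5)


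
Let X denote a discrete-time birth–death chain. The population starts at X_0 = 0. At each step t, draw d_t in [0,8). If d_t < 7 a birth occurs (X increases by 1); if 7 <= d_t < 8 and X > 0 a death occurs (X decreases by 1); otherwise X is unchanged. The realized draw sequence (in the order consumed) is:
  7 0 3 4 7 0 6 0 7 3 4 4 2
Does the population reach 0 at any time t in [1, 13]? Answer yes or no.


yes

t=0: X=0, d=7 → hold, X_1=0
t=1: X=0, d=0 → birth, X_2=1
t=2: X=1, d=3 → birth, X_3=2
t=3: X=2, d=4 → birth, X_4=3
t=4: X=3, d=7 → death, X_5=2
t=5: X=2, d=0 → birth, X_6=3
t=6: X=3, d=6 → birth, X_7=4
t=7: X=4, d=0 → birth, X_8=5
t=8: X=5, d=7 → death, X_9=4
t=9: X=4, d=3 → birth, X_10=5
t=10: X=5, d=4 → birth, X_11=6
t=11: X=6, d=4 → birth, X_12=7
t=12: X=7, d=2 → birth, X_13=8


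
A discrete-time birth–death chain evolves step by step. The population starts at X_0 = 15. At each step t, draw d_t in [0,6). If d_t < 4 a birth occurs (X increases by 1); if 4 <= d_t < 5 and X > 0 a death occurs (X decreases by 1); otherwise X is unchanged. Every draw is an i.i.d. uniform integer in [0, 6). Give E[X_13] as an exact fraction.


X can drop by at most 1 per step and X_0 = 15 > T = 13, so X_t >= 15 − t >= 2 > 0 for every t <= 13: the floor at 0 (the 'and X > 0' condition) never binds. Hence X_13 = X_0 + Σ_{t<13} Y_t with i.i.d. increments Y_t = y(d_t) ∈ {+1, −1, 0}.
Outcome values over d=0..5: [1, 1, 1, 1, -1, 0]
Σy = 3, Σy² = 5, M = 6
μ = 3/6 = 1/2,  σ² = 5/6 − (1/2)² = 7/12
E[X_13] = 15 + 13·(1/2) = 43/2

43/2


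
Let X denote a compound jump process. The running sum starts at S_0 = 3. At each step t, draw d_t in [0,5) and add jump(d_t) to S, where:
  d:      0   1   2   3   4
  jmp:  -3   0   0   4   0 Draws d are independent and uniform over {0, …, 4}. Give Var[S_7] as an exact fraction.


Outcome values over d=0..4: [-3, 0, 0, 4, 0]
Σy = 1, Σy² = 25, M = 5
μ = 1/5 = 1/5,  σ² = 25/5 − (1/5)² = 124/25
Independent increments: Var[S_7] = 7·σ² = 7·(124/25) = 868/25

868/25


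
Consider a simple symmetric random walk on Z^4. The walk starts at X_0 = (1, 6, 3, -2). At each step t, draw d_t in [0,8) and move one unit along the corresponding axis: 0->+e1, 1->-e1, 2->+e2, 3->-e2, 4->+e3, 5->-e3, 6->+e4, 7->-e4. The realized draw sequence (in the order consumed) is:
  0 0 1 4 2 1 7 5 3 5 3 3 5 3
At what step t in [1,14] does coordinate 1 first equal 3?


2

t=0: X=(1, 6, 3, -2), d=0 → +e1, X_1=(2, 6, 3, -2)
t=1: X=(2, 6, 3, -2), d=0 → +e1, X_2=(3, 6, 3, -2)
t=2: X=(3, 6, 3, -2), d=1 → -e1, X_3=(2, 6, 3, -2)
t=3: X=(2, 6, 3, -2), d=4 → +e3, X_4=(2, 6, 4, -2)
t=4: X=(2, 6, 4, -2), d=2 → +e2, X_5=(2, 7, 4, -2)
t=5: X=(2, 7, 4, -2), d=1 → -e1, X_6=(1, 7, 4, -2)
t=6: X=(1, 7, 4, -2), d=7 → -e4, X_7=(1, 7, 4, -3)
t=7: X=(1, 7, 4, -3), d=5 → -e3, X_8=(1, 7, 3, -3)
t=8: X=(1, 7, 3, -3), d=3 → -e2, X_9=(1, 6, 3, -3)
t=9: X=(1, 6, 3, -3), d=5 → -e3, X_10=(1, 6, 2, -3)
t=10: X=(1, 6, 2, -3), d=3 → -e2, X_11=(1, 5, 2, -3)
t=11: X=(1, 5, 2, -3), d=3 → -e2, X_12=(1, 4, 2, -3)
t=12: X=(1, 4, 2, -3), d=5 → -e3, X_13=(1, 4, 1, -3)
t=13: X=(1, 4, 1, -3), d=3 → -e2, X_14=(1, 3, 1, -3)


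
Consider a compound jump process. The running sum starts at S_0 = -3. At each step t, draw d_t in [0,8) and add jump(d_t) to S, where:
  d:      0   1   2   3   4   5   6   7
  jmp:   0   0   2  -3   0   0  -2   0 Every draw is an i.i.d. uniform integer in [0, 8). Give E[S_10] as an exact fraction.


Outcome values over d=0..7: [0, 0, 2, -3, 0, 0, -2, 0]
Σy = -3, Σy² = 17, M = 8
μ = -3/8 = -3/8,  σ² = 17/8 − (-3/8)² = 127/64
E[S_10] = -3 + 10·(-3/8) = -27/4

-27/4


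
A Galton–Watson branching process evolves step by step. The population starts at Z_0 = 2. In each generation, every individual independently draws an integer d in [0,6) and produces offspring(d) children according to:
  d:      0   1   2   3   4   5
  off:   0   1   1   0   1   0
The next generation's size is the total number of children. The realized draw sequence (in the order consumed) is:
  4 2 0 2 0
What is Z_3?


0

gen 0: Z_0=2, draws=[4, 2], offspring=[1, 1], Z_1=2
gen 1: Z_1=2, draws=[0, 2], offspring=[0, 1], Z_2=1
gen 2: Z_2=1, draws=[0], offspring=[0], Z_3=0


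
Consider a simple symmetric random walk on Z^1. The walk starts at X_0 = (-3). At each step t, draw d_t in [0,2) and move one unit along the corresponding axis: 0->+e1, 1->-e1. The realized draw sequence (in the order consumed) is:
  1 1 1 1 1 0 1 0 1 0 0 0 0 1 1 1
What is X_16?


t=0: X=(-3), d=1 → -e1, X_1=(-4)
t=1: X=(-4), d=1 → -e1, X_2=(-5)
t=2: X=(-5), d=1 → -e1, X_3=(-6)
t=3: X=(-6), d=1 → -e1, X_4=(-7)
t=4: X=(-7), d=1 → -e1, X_5=(-8)
t=5: X=(-8), d=0 → +e1, X_6=(-7)
t=6: X=(-7), d=1 → -e1, X_7=(-8)
t=7: X=(-8), d=0 → +e1, X_8=(-7)
t=8: X=(-7), d=1 → -e1, X_9=(-8)
t=9: X=(-8), d=0 → +e1, X_10=(-7)
t=10: X=(-7), d=0 → +e1, X_11=(-6)
t=11: X=(-6), d=0 → +e1, X_12=(-5)
t=12: X=(-5), d=0 → +e1, X_13=(-4)
t=13: X=(-4), d=1 → -e1, X_14=(-5)
t=14: X=(-5), d=1 → -e1, X_15=(-6)
t=15: X=(-6), d=1 → -e1, X_16=(-7)

(-7)


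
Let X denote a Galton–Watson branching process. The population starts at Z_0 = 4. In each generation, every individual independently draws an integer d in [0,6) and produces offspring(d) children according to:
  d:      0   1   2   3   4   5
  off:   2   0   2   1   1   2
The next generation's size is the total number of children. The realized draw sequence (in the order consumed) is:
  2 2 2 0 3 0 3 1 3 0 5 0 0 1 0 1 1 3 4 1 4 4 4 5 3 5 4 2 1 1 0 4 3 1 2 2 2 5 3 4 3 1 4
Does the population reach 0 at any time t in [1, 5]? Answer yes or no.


no

gen 0: Z_0=4, draws=[2, 2, 2, 0], offspring=[2, 2, 2, 2], Z_1=8
gen 1: Z_1=8, draws=[3, 0, 3, 1, 3, 0, 5, 0], offspring=[1, 2, 1, 0, 1, 2, 2, 2], Z_2=11
gen 2: Z_2=11, draws=[0, 1, 0, 1, 1, 3, 4, 1, 4, 4, 4], offspring=[2, 0, 2, 0, 0, 1, 1, 0, 1, 1, 1], Z_3=9
gen 3: Z_3=9, draws=[5, 3, 5, 4, 2, 1, 1, 0, 4], offspring=[2, 1, 2, 1, 2, 0, 0, 2, 1], Z_4=11
gen 4: Z_4=11, draws=[3, 1, 2, 2, 2, 5, 3, 4, 3, 1, 4], offspring=[1, 0, 2, 2, 2, 2, 1, 1, 1, 0, 1], Z_5=13


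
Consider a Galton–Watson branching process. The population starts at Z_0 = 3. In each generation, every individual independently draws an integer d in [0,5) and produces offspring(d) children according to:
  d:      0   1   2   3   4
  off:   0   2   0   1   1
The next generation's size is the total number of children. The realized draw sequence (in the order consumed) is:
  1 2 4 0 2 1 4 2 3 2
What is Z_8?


0

gen 0: Z_0=3, draws=[1, 2, 4], offspring=[2, 0, 1], Z_1=3
gen 1: Z_1=3, draws=[0, 2, 1], offspring=[0, 0, 2], Z_2=2
gen 2: Z_2=2, draws=[4, 2], offspring=[1, 0], Z_3=1
gen 3: Z_3=1, draws=[3], offspring=[1], Z_4=1
gen 4: Z_4=1, draws=[2], offspring=[0], Z_5=0
gen 5: Z_5=0, draws=[], offspring=[], Z_6=0
gen 6: Z_6=0, draws=[], offspring=[], Z_7=0
gen 7: Z_7=0, draws=[], offspring=[], Z_8=0


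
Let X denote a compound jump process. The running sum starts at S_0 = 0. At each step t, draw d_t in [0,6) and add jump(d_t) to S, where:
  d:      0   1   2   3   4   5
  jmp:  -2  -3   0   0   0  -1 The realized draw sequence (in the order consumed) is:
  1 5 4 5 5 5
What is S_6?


-7

t=0: S=0, d=1, jump=-3, S_1=-3
t=1: S=-3, d=5, jump=-1, S_2=-4
t=2: S=-4, d=4, jump=0, S_3=-4
t=3: S=-4, d=5, jump=-1, S_4=-5
t=4: S=-5, d=5, jump=-1, S_5=-6
t=5: S=-6, d=5, jump=-1, S_6=-7


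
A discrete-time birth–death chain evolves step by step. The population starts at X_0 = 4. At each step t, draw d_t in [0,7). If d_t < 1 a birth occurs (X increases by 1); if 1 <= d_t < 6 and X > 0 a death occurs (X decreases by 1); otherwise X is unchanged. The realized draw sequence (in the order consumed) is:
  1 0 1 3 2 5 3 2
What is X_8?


t=0: X=4, d=1 → death, X_1=3
t=1: X=3, d=0 → birth, X_2=4
t=2: X=4, d=1 → death, X_3=3
t=3: X=3, d=3 → death, X_4=2
t=4: X=2, d=2 → death, X_5=1
t=5: X=1, d=5 → death, X_6=0
t=6: X=0, d=3 → hold, X_7=0
t=7: X=0, d=2 → hold, X_8=0

0
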